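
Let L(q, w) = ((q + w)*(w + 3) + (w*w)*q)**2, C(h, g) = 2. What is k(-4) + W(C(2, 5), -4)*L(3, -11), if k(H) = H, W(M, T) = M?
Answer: 364654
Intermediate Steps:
L(q, w) = (q*w**2 + (3 + w)*(q + w))**2 (L(q, w) = ((q + w)*(3 + w) + w**2*q)**2 = ((3 + w)*(q + w) + q*w**2)**2 = (q*w**2 + (3 + w)*(q + w))**2)
k(-4) + W(C(2, 5), -4)*L(3, -11) = -4 + 2*((-11)**2 + 3*3 + 3*(-11) + 3*(-11) + 3*(-11)**2)**2 = -4 + 2*(121 + 9 - 33 - 33 + 3*121)**2 = -4 + 2*(121 + 9 - 33 - 33 + 363)**2 = -4 + 2*427**2 = -4 + 2*182329 = -4 + 364658 = 364654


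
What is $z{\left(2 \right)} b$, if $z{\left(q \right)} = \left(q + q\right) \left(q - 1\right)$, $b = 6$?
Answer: $24$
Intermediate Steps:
$z{\left(q \right)} = 2 q \left(-1 + q\right)$
$z{\left(2 \right)} b = 2 \cdot 2 \left(-1 + 2\right) 6 = 2 \cdot 2 \cdot 1 \cdot 6 = 4 \cdot 6 = 24$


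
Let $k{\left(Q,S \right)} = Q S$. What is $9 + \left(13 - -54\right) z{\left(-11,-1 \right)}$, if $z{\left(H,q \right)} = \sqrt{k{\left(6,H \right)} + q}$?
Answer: $9 + 67 i \sqrt{67} \approx 9.0 + 548.42 i$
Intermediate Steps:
$z{\left(H,q \right)} = \sqrt{q + 6 H}$ ($z{\left(H,q \right)} = \sqrt{6 H + q} = \sqrt{q + 6 H}$)
$9 + \left(13 - -54\right) z{\left(-11,-1 \right)} = 9 + \left(13 - -54\right) \sqrt{-1 + 6 \left(-11\right)} = 9 + \left(13 + 54\right) \sqrt{-1 - 66} = 9 + 67 \sqrt{-67} = 9 + 67 i \sqrt{67}$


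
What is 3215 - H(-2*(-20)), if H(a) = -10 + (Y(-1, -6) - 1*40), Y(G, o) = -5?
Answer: 3270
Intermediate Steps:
H(a) = -55 (H(a) = -10 + (-5 - 1*40) = -10 + (-5 - 40) = -10 - 45 = -55)
3215 - H(-2*(-20)) = 3215 - 1*(-55) = 3215 + 55 = 3270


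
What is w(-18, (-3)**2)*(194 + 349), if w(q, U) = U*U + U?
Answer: 48870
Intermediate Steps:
w(q, U) = U + U**2 (w(q, U) = U**2 + U = U + U**2)
w(-18, (-3)**2)*(194 + 349) = ((-3)**2*(1 + (-3)**2))*(194 + 349) = (9*(1 + 9))*543 = (9*10)*543 = 90*543 = 48870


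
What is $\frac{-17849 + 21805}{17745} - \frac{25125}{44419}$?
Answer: $- \frac{270121561}{788215155} \approx -0.3427$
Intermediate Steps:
$\frac{-17849 + 21805}{17745} - \frac{25125}{44419} = 3956 \cdot \frac{1}{17745} - \frac{25125}{44419} = \frac{3956}{17745} - \frac{25125}{44419} = - \frac{270121561}{788215155}$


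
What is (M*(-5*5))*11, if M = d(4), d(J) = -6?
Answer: 1650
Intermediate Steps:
M = -6
(M*(-5*5))*11 = -(-30)*5*11 = -6*(-25)*11 = 150*11 = 1650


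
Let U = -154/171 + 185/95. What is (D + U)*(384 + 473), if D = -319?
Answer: -46595090/171 ≈ -2.7249e+5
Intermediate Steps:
U = 179/171 (U = -154*1/171 + 185*(1/95) = -154/171 + 37/19 = 179/171 ≈ 1.0468)
(D + U)*(384 + 473) = (-319 + 179/171)*(384 + 473) = -54370/171*857 = -46595090/171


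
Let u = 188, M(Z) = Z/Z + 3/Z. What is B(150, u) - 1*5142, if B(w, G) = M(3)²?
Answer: -5138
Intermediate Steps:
M(Z) = 1 + 3/Z
B(w, G) = 4 (B(w, G) = ((3 + 3)/3)² = ((⅓)*6)² = 2² = 4)
B(150, u) - 1*5142 = 4 - 1*5142 = 4 - 5142 = -5138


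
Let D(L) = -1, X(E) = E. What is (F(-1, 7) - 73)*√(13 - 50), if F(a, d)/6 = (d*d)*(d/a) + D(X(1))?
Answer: -2137*I*√37 ≈ -12999.0*I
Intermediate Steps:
F(a, d) = -6 + 6*d³/a (F(a, d) = 6*((d*d)*(d/a) - 1) = 6*(d²*(d/a) - 1) = 6*(d³/a - 1) = 6*(-1 + d³/a) = -6 + 6*d³/a)
(F(-1, 7) - 73)*√(13 - 50) = ((-6 + 6*7³/(-1)) - 73)*√(13 - 50) = ((-6 + 6*(-1)*343) - 73)*√(-37) = ((-6 - 2058) - 73)*(I*√37) = (-2064 - 73)*(I*√37) = -2137*I*√37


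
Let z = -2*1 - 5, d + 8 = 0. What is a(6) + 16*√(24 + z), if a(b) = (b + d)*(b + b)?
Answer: -24 + 16*√17 ≈ 41.970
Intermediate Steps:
d = -8 (d = -8 + 0 = -8)
z = -7 (z = -2 - 5 = -7)
a(b) = 2*b*(-8 + b) (a(b) = (b - 8)*(b + b) = (-8 + b)*(2*b) = 2*b*(-8 + b))
a(6) + 16*√(24 + z) = 2*6*(-8 + 6) + 16*√(24 - 7) = 2*6*(-2) + 16*√17 = -24 + 16*√17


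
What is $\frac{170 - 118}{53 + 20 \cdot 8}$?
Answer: $\frac{52}{213} \approx 0.24413$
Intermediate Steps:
$\frac{170 - 118}{53 + 20 \cdot 8} = \frac{52}{53 + 160} = \frac{52}{213}$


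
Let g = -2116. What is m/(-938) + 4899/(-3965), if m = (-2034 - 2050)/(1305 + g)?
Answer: -1871475271/1508123435 ≈ -1.2409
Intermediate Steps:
m = 4084/811 (m = (-2034 - 2050)/(1305 - 2116) = -4084/(-811) = -4084*(-1/811) = 4084/811 ≈ 5.0358)
m/(-938) + 4899/(-3965) = (4084/811)/(-938) + 4899/(-3965) = (4084/811)*(-1/938) + 4899*(-1/3965) = -2042/380359 - 4899/3965 = -1871475271/1508123435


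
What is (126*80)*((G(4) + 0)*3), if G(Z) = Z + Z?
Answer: 241920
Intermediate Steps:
G(Z) = 2*Z
(126*80)*((G(4) + 0)*3) = (126*80)*((2*4 + 0)*3) = 10080*((8 + 0)*3) = 10080*(8*3) = 10080*24 = 241920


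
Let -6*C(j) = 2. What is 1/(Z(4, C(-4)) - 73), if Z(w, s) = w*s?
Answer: -3/223 ≈ -0.013453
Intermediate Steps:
C(j) = -⅓ (C(j) = -⅙*2 = -⅓)
Z(w, s) = s*w
1/(Z(4, C(-4)) - 73) = 1/(-⅓*4 - 73) = 1/(-4/3 - 73) = 1/(-223/3) = -3/223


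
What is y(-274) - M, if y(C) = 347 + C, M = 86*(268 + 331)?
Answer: -51441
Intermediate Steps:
M = 51514 (M = 86*599 = 51514)
y(-274) - M = (347 - 274) - 1*51514 = 73 - 51514 = -51441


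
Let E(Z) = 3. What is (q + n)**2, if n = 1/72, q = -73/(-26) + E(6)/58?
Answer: 6082908049/736796736 ≈ 8.2559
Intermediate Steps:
q = 1078/377 (q = -73/(-26) + 3/58 = -73*(-1/26) + 3*(1/58) = 73/26 + 3/58 = 1078/377 ≈ 2.8594)
n = 1/72 ≈ 0.013889
(q + n)**2 = (1078/377 + 1/72)**2 = (77993/27144)**2 = 6082908049/736796736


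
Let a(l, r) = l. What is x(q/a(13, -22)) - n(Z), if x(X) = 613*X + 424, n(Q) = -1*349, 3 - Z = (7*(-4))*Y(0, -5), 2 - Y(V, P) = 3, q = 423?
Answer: 269348/13 ≈ 20719.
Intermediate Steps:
Y(V, P) = -1 (Y(V, P) = 2 - 1*3 = 2 - 3 = -1)
Z = -25 (Z = 3 - 7*(-4)*(-1) = 3 - (-28)*(-1) = 3 - 1*28 = 3 - 28 = -25)
n(Q) = -349
x(X) = 424 + 613*X
x(q/a(13, -22)) - n(Z) = (424 + 613*(423/13)) - 1*(-349) = (424 + 613*(423*(1/13))) + 349 = (424 + 613*(423/13)) + 349 = (424 + 259299/13) + 349 = 264811/13 + 349 = 269348/13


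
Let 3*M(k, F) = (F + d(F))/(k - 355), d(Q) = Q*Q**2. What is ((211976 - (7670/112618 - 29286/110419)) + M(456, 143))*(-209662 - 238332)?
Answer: -187051041961775526608210/1883927791713 ≈ -9.9288e+10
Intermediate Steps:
d(Q) = Q**3
M(k, F) = (F + F**3)/(3*(-355 + k)) (M(k, F) = ((F + F**3)/(k - 355))/3 = ((F + F**3)/(-355 + k))/3 = (F + F**3)/(3*(-355 + k)))
((211976 - (7670/112618 - 29286/110419)) + M(456, 143))*(-209662 - 238332) = ((211976 - (7670/112618 - 29286/110419)) + (143 + 143**3)/(-1065 + 3*456))*(-209662 - 238332) = ((211976 - (7670*(1/112618) - 29286*1/110419)) + (143 + 2924207)/(-1065 + 1368))*(-447994) = ((211976 - (3835/56309 - 29286/110419)) + 2924350/303)*(-447994) = ((211976 - 1*(-1225608509/6217583471)) + (1/303)*2924350)*(-447994) = ((211976 + 1225608509/6217583471) + 2924350/303)*(-447994) = (1317979699457205/6217583471 + 2924350/303)*(-447994) = (417530239158951965/1883927791713)*(-447994) = -187051041961775526608210/1883927791713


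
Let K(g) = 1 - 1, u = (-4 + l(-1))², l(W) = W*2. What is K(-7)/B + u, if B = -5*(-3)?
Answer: 36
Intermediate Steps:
B = 15
l(W) = 2*W
u = 36 (u = (-4 + 2*(-1))² = (-4 - 2)² = (-6)² = 36)
K(g) = 0
K(-7)/B + u = 0/15 + 36 = (1/15)*0 + 36 = 0 + 36 = 36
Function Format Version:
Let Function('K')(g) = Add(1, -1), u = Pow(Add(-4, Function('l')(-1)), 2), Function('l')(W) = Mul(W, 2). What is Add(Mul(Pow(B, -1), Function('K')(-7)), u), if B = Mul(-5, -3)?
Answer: 36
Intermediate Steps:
B = 15
Function('l')(W) = Mul(2, W)
u = 36 (u = Pow(Add(-4, Mul(2, -1)), 2) = Pow(Add(-4, -2), 2) = Pow(-6, 2) = 36)
Function('K')(g) = 0
Add(Mul(Pow(B, -1), Function('K')(-7)), u) = Add(Mul(Pow(15, -1), 0), 36) = Add(Mul(Rational(1, 15), 0), 36) = Add(0, 36) = 36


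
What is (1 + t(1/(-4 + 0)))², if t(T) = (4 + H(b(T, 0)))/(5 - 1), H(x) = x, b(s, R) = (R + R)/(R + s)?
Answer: 4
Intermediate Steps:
b(s, R) = 2*R/(R + s) (b(s, R) = (2*R)/(R + s) = 2*R/(R + s))
t(T) = 1 (t(T) = (4 + 2*0/(0 + T))/(5 - 1) = (4 + 2*0/T)/4 = (4 + 0)*(¼) = 4*(¼) = 1)
(1 + t(1/(-4 + 0)))² = (1 + 1)² = 2² = 4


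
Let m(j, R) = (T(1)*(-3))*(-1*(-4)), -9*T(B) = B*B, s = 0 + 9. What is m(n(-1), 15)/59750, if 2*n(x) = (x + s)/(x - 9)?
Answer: 2/89625 ≈ 2.2315e-5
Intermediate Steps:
s = 9
T(B) = -B²/9 (T(B) = -B*B/9 = -B²/9)
n(x) = (9 + x)/(2*(-9 + x)) (n(x) = ((x + 9)/(x - 9))/2 = ((9 + x)/(-9 + x))/2 = (9 + x)/(2*(-9 + x)))
m(j, R) = 4/3 (m(j, R) = (-⅑*1²*(-3))*(-1*(-4)) = (-⅑*1*(-3))*4 = -⅑*(-3)*4 = (⅓)*4 = 4/3)
m(n(-1), 15)/59750 = (4/3)/59750 = (4/3)*(1/59750) = 2/89625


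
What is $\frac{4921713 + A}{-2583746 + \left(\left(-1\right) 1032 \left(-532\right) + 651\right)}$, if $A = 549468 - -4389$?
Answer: $- \frac{5475570}{2034071} \approx -2.6919$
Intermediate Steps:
$A = 553857$ ($A = 549468 + 4389 = 553857$)
$\frac{4921713 + A}{-2583746 + \left(\left(-1\right) 1032 \left(-532\right) + 651\right)} = \frac{4921713 + 553857}{-2583746 + \left(\left(-1\right) 1032 \left(-532\right) + 651\right)} = \frac{5475570}{-2583746 + \left(\left(-1032\right) \left(-532\right) + 651\right)} = \frac{5475570}{-2583746 + \left(549024 + 651\right)} = \frac{5475570}{-2583746 + 549675} = \frac{5475570}{-2034071} = 5475570 \left(- \frac{1}{2034071}\right) = - \frac{5475570}{2034071}$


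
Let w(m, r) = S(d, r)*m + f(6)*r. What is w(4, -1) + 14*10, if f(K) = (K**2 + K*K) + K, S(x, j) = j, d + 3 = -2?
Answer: 58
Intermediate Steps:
d = -5 (d = -3 - 2 = -5)
f(K) = K + 2*K**2 (f(K) = (K**2 + K**2) + K = 2*K**2 + K = K + 2*K**2)
w(m, r) = 78*r + m*r (w(m, r) = r*m + (6*(1 + 2*6))*r = m*r + (6*(1 + 12))*r = m*r + (6*13)*r = m*r + 78*r = 78*r + m*r)
w(4, -1) + 14*10 = -(78 + 4) + 14*10 = -1*82 + 140 = -82 + 140 = 58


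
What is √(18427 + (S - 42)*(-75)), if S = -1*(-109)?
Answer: √13402 ≈ 115.77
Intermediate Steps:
S = 109
√(18427 + (S - 42)*(-75)) = √(18427 + (109 - 42)*(-75)) = √(18427 + 67*(-75)) = √(18427 - 5025) = √13402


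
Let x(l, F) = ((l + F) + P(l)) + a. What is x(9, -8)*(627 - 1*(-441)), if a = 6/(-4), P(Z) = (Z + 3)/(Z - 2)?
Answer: 9078/7 ≈ 1296.9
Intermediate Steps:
P(Z) = (3 + Z)/(-2 + Z)
a = -3/2 (a = -¼*6 = -3/2 ≈ -1.5000)
x(l, F) = -3/2 + F + l + (3 + l)/(-2 + l) (x(l, F) = ((l + F) + (3 + l)/(-2 + l)) - 3/2 = ((F + l) + (3 + l)/(-2 + l)) - 3/2 = (F + l + (3 + l)/(-2 + l)) - 3/2 = -3/2 + F + l + (3 + l)/(-2 + l))
x(9, -8)*(627 - 1*(-441)) = ((3 + 9 + (-2 + 9)*(-3 + 2*(-8) + 2*9)/2)/(-2 + 9))*(627 - 1*(-441)) = ((3 + 9 + (½)*7*(-3 - 16 + 18))/7)*(627 + 441) = ((3 + 9 + (½)*7*(-1))/7)*1068 = ((3 + 9 - 7/2)/7)*1068 = ((⅐)*(17/2))*1068 = (17/14)*1068 = 9078/7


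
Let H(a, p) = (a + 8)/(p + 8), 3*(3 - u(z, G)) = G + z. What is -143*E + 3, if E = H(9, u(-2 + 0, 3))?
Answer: -7197/32 ≈ -224.91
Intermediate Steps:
u(z, G) = 3 - G/3 - z/3 (u(z, G) = 3 - (G + z)/3 = 3 + (-G/3 - z/3) = 3 - G/3 - z/3)
H(a, p) = (8 + a)/(8 + p)
E = 51/32 (E = (8 + 9)/(8 + (3 - 1/3*3 - (-2 + 0)/3)) = 17/(8 + (3 - 1 - 1/3*(-2))) = 17/(8 + (3 - 1 + 2/3)) = 17/(8 + 8/3) = 17/(32/3) = (3/32)*17 = 51/32 ≈ 1.5938)
-143*E + 3 = -143*51/32 + 3 = -7293/32 + 3 = -7197/32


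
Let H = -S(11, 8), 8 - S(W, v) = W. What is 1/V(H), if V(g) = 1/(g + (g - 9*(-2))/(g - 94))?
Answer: 36/13 ≈ 2.7692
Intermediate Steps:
S(W, v) = 8 - W
H = 3 (H = -(8 - 1*11) = -(8 - 11) = -1*(-3) = 3)
V(g) = 1/(g + (18 + g)/(-94 + g)) (V(g) = 1/(g + (g + 18)/(-94 + g)) = 1/(g + (18 + g)/(-94 + g)))
1/V(H) = 1/((-94 + 3)/(18 + 3² - 93*3)) = 1/(-91/(18 + 9 - 279)) = 1/(-91/(-252)) = 1/(-1/252*(-91)) = 1/(13/36) = 36/13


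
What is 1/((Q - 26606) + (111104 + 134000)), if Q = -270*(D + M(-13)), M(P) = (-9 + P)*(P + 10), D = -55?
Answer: 1/215528 ≈ 4.6398e-6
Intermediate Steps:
M(P) = (-9 + P)*(10 + P)
Q = -2970 (Q = -270*(-55 + (-90 - 13 + (-13)²)) = -270*(-55 + (-90 - 13 + 169)) = -270*(-55 + 66) = -270*11 = -2970)
1/((Q - 26606) + (111104 + 134000)) = 1/((-2970 - 26606) + (111104 + 134000)) = 1/(-29576 + 245104) = 1/215528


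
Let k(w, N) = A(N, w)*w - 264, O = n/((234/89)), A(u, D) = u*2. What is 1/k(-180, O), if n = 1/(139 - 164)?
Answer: -65/16804 ≈ -0.0038681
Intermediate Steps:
n = -1/25 (n = 1/(-25) = -1/25 ≈ -0.040000)
A(u, D) = 2*u
O = -89/5850 (O = -1/(25*(234/89)) = -1/(25*(234*(1/89))) = -1/(25*234/89) = -1/25*89/234 = -89/5850 ≈ -0.015214)
k(w, N) = -264 + 2*N*w (k(w, N) = (2*N)*w - 264 = 2*N*w - 264 = -264 + 2*N*w)
1/k(-180, O) = 1/(-264 + 2*(-89/5850)*(-180)) = 1/(-264 + 356/65) = 1/(-16804/65) = -65/16804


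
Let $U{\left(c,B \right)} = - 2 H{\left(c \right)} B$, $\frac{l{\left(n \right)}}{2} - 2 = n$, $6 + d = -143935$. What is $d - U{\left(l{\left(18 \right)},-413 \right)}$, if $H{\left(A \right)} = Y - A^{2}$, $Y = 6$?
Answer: $1172703$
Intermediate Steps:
$d = -143941$ ($d = -6 - 143935 = -143941$)
$l{\left(n \right)} = 4 + 2 n$
$H{\left(A \right)} = 6 - A^{2}$
$U{\left(c,B \right)} = B \left(-12 + 2 c^{2}\right)$ ($U{\left(c,B \right)} = - 2 \left(6 - c^{2}\right) B = \left(-12 + 2 c^{2}\right) B = B \left(-12 + 2 c^{2}\right)$)
$d - U{\left(l{\left(18 \right)},-413 \right)} = -143941 - 2 \left(-413\right) \left(-6 + \left(4 + 2 \cdot 18\right)^{2}\right) = -143941 - 2 \left(-413\right) \left(-6 + \left(4 + 36\right)^{2}\right) = -143941 - 2 \left(-413\right) \left(-6 + 40^{2}\right) = -143941 - 2 \left(-413\right) \left(-6 + 1600\right) = -143941 - 2 \left(-413\right) 1594 = -143941 - -1316644 = -143941 + 1316644 = 1172703$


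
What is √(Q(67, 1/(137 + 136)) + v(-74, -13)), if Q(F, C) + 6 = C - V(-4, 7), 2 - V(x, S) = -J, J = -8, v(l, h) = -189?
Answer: 2*I*√3521427/273 ≈ 13.748*I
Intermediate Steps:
V(x, S) = -6 (V(x, S) = 2 - (-1)*(-8) = 2 - 1*8 = 2 - 8 = -6)
Q(F, C) = C (Q(F, C) = -6 + (C - 1*(-6)) = -6 + (C + 6) = -6 + (6 + C) = C)
√(Q(67, 1/(137 + 136)) + v(-74, -13)) = √(1/(137 + 136) - 189) = √(1/273 - 189) = √(-51596/273) = 2*I*√3521427/273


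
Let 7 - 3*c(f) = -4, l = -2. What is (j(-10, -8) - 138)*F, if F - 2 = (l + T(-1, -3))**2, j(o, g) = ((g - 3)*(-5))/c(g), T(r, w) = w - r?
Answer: -2214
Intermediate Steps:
c(f) = 11/3 (c(f) = 7/3 - 1/3*(-4) = 7/3 + 4/3 = 11/3)
j(o, g) = 45/11 - 15*g/11 (j(o, g) = ((g - 3)*(-5))/(11/3) = ((-3 + g)*(-5))*(3/11) = (15 - 5*g)*(3/11) = 45/11 - 15*g/11)
F = 18 (F = 2 + (-2 + (-3 - 1*(-1)))**2 = 2 + (-2 + (-3 + 1))**2 = 2 + (-2 - 2)**2 = 2 + (-4)**2 = 2 + 16 = 18)
(j(-10, -8) - 138)*F = ((45/11 - 15/11*(-8)) - 138)*18 = ((45/11 + 120/11) - 138)*18 = (15 - 138)*18 = -123*18 = -2214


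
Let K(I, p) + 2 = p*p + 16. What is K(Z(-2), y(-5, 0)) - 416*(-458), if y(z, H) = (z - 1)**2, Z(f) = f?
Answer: 191838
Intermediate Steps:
y(z, H) = (-1 + z)**2
K(I, p) = 14 + p**2 (K(I, p) = -2 + (p*p + 16) = -2 + (p**2 + 16) = -2 + (16 + p**2) = 14 + p**2)
K(Z(-2), y(-5, 0)) - 416*(-458) = (14 + ((-1 - 5)**2)**2) - 416*(-458) = (14 + ((-6)**2)**2) + 190528 = (14 + 36**2) + 190528 = (14 + 1296) + 190528 = 1310 + 190528 = 191838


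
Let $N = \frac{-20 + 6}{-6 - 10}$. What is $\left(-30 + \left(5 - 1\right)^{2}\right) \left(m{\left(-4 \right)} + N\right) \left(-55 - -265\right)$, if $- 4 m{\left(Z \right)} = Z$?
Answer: $- \frac{11025}{2} \approx -5512.5$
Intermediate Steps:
$N = \frac{7}{8}$ ($N = - \frac{14}{-16} = \left(-14\right) \left(- \frac{1}{16}\right) = \frac{7}{8} \approx 0.875$)
$m{\left(Z \right)} = - \frac{Z}{4}$
$\left(-30 + \left(5 - 1\right)^{2}\right) \left(m{\left(-4 \right)} + N\right) \left(-55 - -265\right) = \left(-30 + \left(5 - 1\right)^{2}\right) \left(\left(- \frac{1}{4}\right) \left(-4\right) + \frac{7}{8}\right) \left(-55 - -265\right) = \left(-30 + 4^{2}\right) \left(1 + \frac{7}{8}\right) \left(-55 + 265\right) = \left(-30 + 16\right) \frac{15}{8} \cdot 210 = \left(-14\right) \frac{15}{8} \cdot 210 = \left(- \frac{105}{4}\right) 210 = - \frac{11025}{2}$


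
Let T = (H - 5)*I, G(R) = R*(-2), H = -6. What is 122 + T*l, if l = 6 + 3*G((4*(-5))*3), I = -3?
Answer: 12200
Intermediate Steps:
G(R) = -2*R
T = 33 (T = (-6 - 5)*(-3) = -11*(-3) = 33)
l = 366 (l = 6 + 3*(-2*4*(-5)*3) = 6 + 3*(-(-40)*3) = 6 + 3*(-2*(-60)) = 6 + 3*120 = 6 + 360 = 366)
122 + T*l = 122 + 33*366 = 122 + 12078 = 12200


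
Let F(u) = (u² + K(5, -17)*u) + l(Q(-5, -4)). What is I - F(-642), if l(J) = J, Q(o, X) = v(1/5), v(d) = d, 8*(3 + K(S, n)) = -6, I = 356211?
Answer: -583607/10 ≈ -58361.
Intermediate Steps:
K(S, n) = -15/4 (K(S, n) = -3 + (⅛)*(-6) = -3 - ¾ = -15/4)
Q(o, X) = ⅕ (Q(o, X) = 1/5 = 1*(⅕) = ⅕)
F(u) = ⅕ + u² - 15*u/4 (F(u) = (u² - 15*u/4) + ⅕ = ⅕ + u² - 15*u/4)
I - F(-642) = 356211 - (⅕ + (-642)² - 15/4*(-642)) = 356211 - (⅕ + 412164 + 4815/2) = 356211 - 1*4145717/10 = 356211 - 4145717/10 = -583607/10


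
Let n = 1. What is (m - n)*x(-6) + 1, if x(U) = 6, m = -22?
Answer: -137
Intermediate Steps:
(m - n)*x(-6) + 1 = (-22 - 1*1)*6 + 1 = (-22 - 1)*6 + 1 = -23*6 + 1 = -138 + 1 = -137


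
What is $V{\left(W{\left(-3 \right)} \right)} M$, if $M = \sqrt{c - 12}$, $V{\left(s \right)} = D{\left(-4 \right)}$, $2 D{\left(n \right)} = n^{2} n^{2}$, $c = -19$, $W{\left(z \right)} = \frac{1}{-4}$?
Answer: $128 i \sqrt{31} \approx 712.67 i$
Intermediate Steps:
$W{\left(z \right)} = - \frac{1}{4}$
$D{\left(n \right)} = \frac{n^{4}}{2}$ ($D{\left(n \right)} = \frac{n^{2} n^{2}}{2} = \frac{n^{4}}{2}$)
$V{\left(s \right)} = 128$ ($V{\left(s \right)} = \frac{\left(-4\right)^{4}}{2} = \frac{1}{2} \cdot 256 = 128$)
$M = i \sqrt{31}$ ($M = \sqrt{-19 - 12} = \sqrt{-31} = i \sqrt{31} \approx 5.5678 i$)
$V{\left(W{\left(-3 \right)} \right)} M = 128 i \sqrt{31}$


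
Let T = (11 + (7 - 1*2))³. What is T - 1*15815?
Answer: -11719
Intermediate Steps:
T = 4096 (T = (11 + (7 - 2))³ = (11 + 5)³ = 16³ = 4096)
T - 1*15815 = 4096 - 1*15815 = 4096 - 15815 = -11719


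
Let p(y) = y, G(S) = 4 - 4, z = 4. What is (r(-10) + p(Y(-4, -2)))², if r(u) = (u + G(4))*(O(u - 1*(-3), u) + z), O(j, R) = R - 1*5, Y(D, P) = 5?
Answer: 13225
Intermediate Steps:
G(S) = 0
O(j, R) = -5 + R (O(j, R) = R - 5 = -5 + R)
r(u) = u*(-1 + u) (r(u) = (u + 0)*((-5 + u) + 4) = u*(-1 + u))
(r(-10) + p(Y(-4, -2)))² = (-10*(-1 - 10) + 5)² = (-10*(-11) + 5)² = (110 + 5)² = 115² = 13225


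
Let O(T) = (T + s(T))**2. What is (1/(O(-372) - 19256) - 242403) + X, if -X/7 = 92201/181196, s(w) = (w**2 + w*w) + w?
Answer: -836616773062702020051/3451295898966680 ≈ -2.4241e+5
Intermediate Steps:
s(w) = w + 2*w**2 (s(w) = (w**2 + w**2) + w = 2*w**2 + w = w + 2*w**2)
O(T) = (T + T*(1 + 2*T))**2
X = -645407/181196 ≈ -3.5619
(1/(O(-372) - 19256) - 242403) + X = (1/(4*(-372)**2*(1 - 372)**2 - 19256) - 242403) - 645407/181196 = (1/(4*138384*(-371)**2 - 19256) - 242403) - 645407/181196 = (1/(4*138384*137641 - 19256) - 242403) - 645407/181196 = (1/(76189248576 - 19256) - 242403) - 645407/181196 = (1/76189229320 - 242403) - 645407/181196 = -18468497754855959/76189229320 - 645407/181196 = -836616773062702020051/3451295898966680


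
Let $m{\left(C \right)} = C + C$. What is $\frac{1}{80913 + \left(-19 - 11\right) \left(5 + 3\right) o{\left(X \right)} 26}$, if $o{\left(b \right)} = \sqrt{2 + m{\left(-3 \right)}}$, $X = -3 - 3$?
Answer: $\frac{26971}{2234221323} + \frac{4160 i}{2234221323} \approx 1.2072 \cdot 10^{-5} + 1.8619 \cdot 10^{-6} i$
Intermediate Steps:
$m{\left(C \right)} = 2 C$
$X = -6$
$o{\left(b \right)} = 2 i$ ($o{\left(b \right)} = \sqrt{2 + 2 \left(-3\right)} = \sqrt{2 - 6} = \sqrt{-4} = 2 i$)
$\frac{1}{80913 + \left(-19 - 11\right) \left(5 + 3\right) o{\left(X \right)} 26} = \frac{1}{80913 + \left(-19 - 11\right) \left(5 + 3\right) 2 i 26} = \frac{1}{80913 + \left(-30\right) 8 \cdot 2 i 26} = \frac{1}{80913 + - 240 \cdot 2 i 26} = \frac{1}{80913 + - 480 i 26} = \frac{1}{80913 - 12480 i} = \frac{80913 + 12480 i}{6702663969}$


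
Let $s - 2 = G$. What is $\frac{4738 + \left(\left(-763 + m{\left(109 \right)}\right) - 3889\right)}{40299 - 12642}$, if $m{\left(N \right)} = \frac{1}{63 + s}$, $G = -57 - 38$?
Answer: $\frac{2579}{829710} \approx 0.0031083$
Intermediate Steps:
$G = -95$
$s = -93$ ($s = 2 - 95 = -93$)
$m{\left(N \right)} = - \frac{1}{30}$ ($m{\left(N \right)} = \frac{1}{63 - 93} = \frac{1}{-30} = - \frac{1}{30}$)
$\frac{4738 + \left(\left(-763 + m{\left(109 \right)}\right) - 3889\right)}{40299 - 12642} = \frac{4738 - \frac{139561}{30}}{40299 - 12642} = \frac{4738 - \frac{139561}{30}}{27657} = \left(4738 - \frac{139561}{30}\right) \frac{1}{27657} = \frac{2579}{30} \cdot \frac{1}{27657} = \frac{2579}{829710}$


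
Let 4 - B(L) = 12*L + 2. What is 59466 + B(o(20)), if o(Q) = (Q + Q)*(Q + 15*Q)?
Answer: -94132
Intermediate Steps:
o(Q) = 32*Q**2 (o(Q) = (2*Q)*(16*Q) = 32*Q**2)
B(L) = 2 - 12*L (B(L) = 4 - (12*L + 2) = 4 - (2 + 12*L) = 4 + (-2 - 12*L) = 2 - 12*L)
59466 + B(o(20)) = 59466 + (2 - 384*20**2) = 59466 + (2 - 384*400) = 59466 + (2 - 12*12800) = 59466 + (2 - 153600) = 59466 - 153598 = -94132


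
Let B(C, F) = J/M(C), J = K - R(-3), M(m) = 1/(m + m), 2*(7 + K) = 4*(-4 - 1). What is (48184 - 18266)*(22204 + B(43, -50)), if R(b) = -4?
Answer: 630850948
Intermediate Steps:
K = -17 (K = -7 + (4*(-4 - 1))/2 = -7 + (4*(-5))/2 = -7 + (½)*(-20) = -7 - 10 = -17)
M(m) = 1/(2*m)
J = -13 (J = -17 - 1*(-4) = -17 + 4 = -13)
B(C, F) = -26*C (B(C, F) = -13*2*C = -26*C)
(48184 - 18266)*(22204 + B(43, -50)) = (48184 - 18266)*(22204 - 26*43) = 29918*(22204 - 1118) = 29918*21086 = 630850948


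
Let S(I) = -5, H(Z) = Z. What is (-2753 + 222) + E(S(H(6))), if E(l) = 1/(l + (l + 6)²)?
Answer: -10125/4 ≈ -2531.3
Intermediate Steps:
E(l) = 1/(l + (6 + l)²)
(-2753 + 222) + E(S(H(6))) = (-2753 + 222) + 1/(-5 + (6 - 5)²) = -2531 + 1/(-5 + 1²) = -2531 + 1/(-5 + 1) = -2531 + 1/(-4) = -2531 - ¼ = -10125/4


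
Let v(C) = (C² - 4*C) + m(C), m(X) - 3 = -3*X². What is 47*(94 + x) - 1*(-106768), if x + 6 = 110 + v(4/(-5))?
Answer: 2907631/25 ≈ 1.1631e+5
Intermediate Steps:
m(X) = 3 - 3*X²
v(C) = 3 - 4*C - 2*C² (v(C) = (C² - 4*C) + (3 - 3*C²) = 3 - 4*C - 2*C²)
x = 2723/25 (x = -6 + (110 + (3 - 16/(-5) - 2*(4/(-5))²)) = -6 + (110 + (3 - 16*(-1)/5 - 2*(4*(-⅕))²)) = -6 + (110 + (3 - 4*(-⅘) - 2*(-⅘)²)) = -6 + (110 + (3 + 16/5 - 2*16/25)) = -6 + (110 + (3 + 16/5 - 32/25)) = -6 + (110 + 123/25) = -6 + 2873/25 = 2723/25 ≈ 108.92)
47*(94 + x) - 1*(-106768) = 47*(94 + 2723/25) - 1*(-106768) = 47*(5073/25) + 106768 = 238431/25 + 106768 = 2907631/25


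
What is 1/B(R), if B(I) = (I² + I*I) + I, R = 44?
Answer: 1/3916 ≈ 0.00025536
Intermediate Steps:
B(I) = I + 2*I² (B(I) = (I² + I²) + I = 2*I² + I = I + 2*I²)
1/B(R) = 1/(44*(1 + 2*44)) = 1/(44*(1 + 88)) = 1/(44*89) = 1/3916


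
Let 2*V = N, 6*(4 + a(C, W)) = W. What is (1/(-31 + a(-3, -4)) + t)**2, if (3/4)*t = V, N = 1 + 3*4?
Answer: 7689529/103041 ≈ 74.626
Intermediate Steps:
N = 13 (N = 1 + 12 = 13)
a(C, W) = -4 + W/6
V = 13/2 (V = (1/2)*13 = 13/2 ≈ 6.5000)
t = 26/3 (t = (4/3)*(13/2) = 26/3 ≈ 8.6667)
(1/(-31 + a(-3, -4)) + t)**2 = (1/(-31 + (-4 + (1/6)*(-4))) + 26/3)**2 = (1/(-31 + (-4 - 2/3)) + 26/3)**2 = (1/(-31 - 14/3) + 26/3)**2 = (1/(-107/3) + 26/3)**2 = (-3/107 + 26/3)**2 = (2773/321)**2 = 7689529/103041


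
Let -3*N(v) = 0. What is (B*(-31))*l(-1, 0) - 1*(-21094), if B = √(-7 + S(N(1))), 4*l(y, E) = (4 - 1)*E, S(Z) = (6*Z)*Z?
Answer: 21094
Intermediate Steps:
N(v) = 0 (N(v) = -⅓*0 = 0)
S(Z) = 6*Z²
l(y, E) = 3*E/4 (l(y, E) = ((4 - 1)*E)/4 = (3*E)/4 = 3*E/4)
B = I*√7 (B = √(-7 + 6*0²) = √(-7 + 6*0) = √(-7 + 0) = √(-7) = I*√7 ≈ 2.6458*I)
(B*(-31))*l(-1, 0) - 1*(-21094) = ((I*√7)*(-31))*((¾)*0) - 1*(-21094) = -31*I*√7*0 + 21094 = 0 + 21094 = 21094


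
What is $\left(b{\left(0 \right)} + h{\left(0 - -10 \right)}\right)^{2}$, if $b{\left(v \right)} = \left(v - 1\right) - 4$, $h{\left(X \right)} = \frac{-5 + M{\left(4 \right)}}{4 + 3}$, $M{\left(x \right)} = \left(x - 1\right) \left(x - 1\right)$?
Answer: $\frac{961}{49} \approx 19.612$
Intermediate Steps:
$M{\left(x \right)} = \left(-1 + x\right)^{2}$ ($M{\left(x \right)} = \left(-1 + x\right) \left(-1 + x\right) = \left(-1 + x\right)^{2}$)
$h{\left(X \right)} = \frac{4}{7}$ ($h{\left(X \right)} = \frac{-5 + \left(-1 + 4\right)^{2}}{4 + 3} = \frac{-5 + 3^{2}}{7} = \left(-5 + 9\right) \frac{1}{7} = 4 \cdot \frac{1}{7} = \frac{4}{7}$)
$b{\left(v \right)} = -5 + v$ ($b{\left(v \right)} = \left(-1 + v\right) - 4 = -5 + v$)
$\left(b{\left(0 \right)} + h{\left(0 - -10 \right)}\right)^{2} = \left(\left(-5 + 0\right) + \frac{4}{7}\right)^{2} = \left(-5 + \frac{4}{7}\right)^{2} = \left(- \frac{31}{7}\right)^{2} = \frac{961}{49}$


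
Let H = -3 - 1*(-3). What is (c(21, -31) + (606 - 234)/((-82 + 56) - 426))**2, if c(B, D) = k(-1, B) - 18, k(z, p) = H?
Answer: 4524129/12769 ≈ 354.31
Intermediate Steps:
H = 0 (H = -3 + 3 = 0)
k(z, p) = 0
c(B, D) = -18 (c(B, D) = 0 - 18 = -18)
(c(21, -31) + (606 - 234)/((-82 + 56) - 426))**2 = (-18 + (606 - 234)/((-82 + 56) - 426))**2 = (-18 + 372/(-26 - 426))**2 = (-18 + 372/(-452))**2 = (-18 + 372*(-1/452))**2 = (-18 - 93/113)**2 = (-2127/113)**2 = 4524129/12769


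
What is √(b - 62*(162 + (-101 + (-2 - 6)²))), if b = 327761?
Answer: √320011 ≈ 565.70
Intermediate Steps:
√(b - 62*(162 + (-101 + (-2 - 6)²))) = √(327761 - 62*(162 + (-101 + (-2 - 6)²))) = √(327761 - 62*(162 + (-101 + (-8)²))) = √(327761 - 62*(162 + (-101 + 64))) = √(327761 - 62*(162 - 37)) = √(327761 - 62*125) = √(327761 - 7750) = √320011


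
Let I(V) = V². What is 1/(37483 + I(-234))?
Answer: 1/92239 ≈ 1.0841e-5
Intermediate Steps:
1/(37483 + I(-234)) = 1/(37483 + (-234)²) = 1/(37483 + 54756) = 1/92239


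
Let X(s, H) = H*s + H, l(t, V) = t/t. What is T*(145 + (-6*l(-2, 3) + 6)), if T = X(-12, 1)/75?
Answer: -319/15 ≈ -21.267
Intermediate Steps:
l(t, V) = 1
X(s, H) = H + H*s
T = -11/75 (T = (1*(1 - 12))/75 = (1*(-11))*(1/75) = -11*1/75 = -11/75 ≈ -0.14667)
T*(145 + (-6*l(-2, 3) + 6)) = -11*(145 + (-6*1 + 6))/75 = -11*(145 + (-6 + 6))/75 = -11*(145 + 0)/75 = -11/75*145 = -319/15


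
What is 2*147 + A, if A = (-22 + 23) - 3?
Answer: 292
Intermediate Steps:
A = -2 (A = 1 - 3 = -2)
2*147 + A = 2*147 - 2 = 294 - 2 = 292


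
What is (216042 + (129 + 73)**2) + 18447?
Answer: 275293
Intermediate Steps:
(216042 + (129 + 73)**2) + 18447 = (216042 + 202**2) + 18447 = (216042 + 40804) + 18447 = 256846 + 18447 = 275293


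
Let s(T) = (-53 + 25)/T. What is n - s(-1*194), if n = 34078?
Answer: 3305552/97 ≈ 34078.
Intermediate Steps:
s(T) = -28/T
n - s(-1*194) = 34078 - (-28)/((-1*194)) = 34078 - (-28)/(-194) = 34078 - (-28)*(-1)/194 = 34078 - 1*14/97 = 34078 - 14/97 = 3305552/97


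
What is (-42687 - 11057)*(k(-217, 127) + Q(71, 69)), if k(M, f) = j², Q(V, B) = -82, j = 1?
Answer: 4353264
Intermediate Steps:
k(M, f) = 1 (k(M, f) = 1² = 1)
(-42687 - 11057)*(k(-217, 127) + Q(71, 69)) = (-42687 - 11057)*(1 - 82) = -53744*(-81) = 4353264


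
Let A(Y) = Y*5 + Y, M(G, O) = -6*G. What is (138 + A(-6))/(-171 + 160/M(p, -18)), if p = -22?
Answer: -3366/5603 ≈ -0.60075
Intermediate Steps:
A(Y) = 6*Y (A(Y) = 5*Y + Y = 6*Y)
(138 + A(-6))/(-171 + 160/M(p, -18)) = (138 + 6*(-6))/(-171 + 160/((-6*(-22)))) = (138 - 36)/(-171 + 160/132) = 102/(-171 + 160*(1/132)) = 102/(-171 + 40/33) = 102/(-5603/33) = 102*(-33/5603) = -3366/5603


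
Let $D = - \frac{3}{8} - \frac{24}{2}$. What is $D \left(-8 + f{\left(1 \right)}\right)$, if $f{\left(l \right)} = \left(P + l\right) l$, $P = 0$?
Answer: $\frac{693}{8} \approx 86.625$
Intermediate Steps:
$D = - \frac{99}{8}$ ($D = \left(-3\right) \frac{1}{8} - 12 = - \frac{3}{8} - 12 = - \frac{99}{8} \approx -12.375$)
$f{\left(l \right)} = l^{2}$ ($f{\left(l \right)} = \left(0 + l\right) l = l l = l^{2}$)
$D \left(-8 + f{\left(1 \right)}\right) = - \frac{99 \left(-8 + 1^{2}\right)}{8} = - \frac{99 \left(-8 + 1\right)}{8} = \left(- \frac{99}{8}\right) \left(-7\right) = \frac{693}{8}$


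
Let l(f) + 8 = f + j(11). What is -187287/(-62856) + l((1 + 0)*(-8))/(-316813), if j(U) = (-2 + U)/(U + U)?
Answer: 31080728545/10430932248 ≈ 2.9797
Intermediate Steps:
j(U) = (-2 + U)/(2*U) (j(U) = (-2 + U)/((2*U)) = (-2 + U)*(1/(2*U)) = (-2 + U)/(2*U))
l(f) = -167/22 + f (l(f) = -8 + (f + (½)*(-2 + 11)/11) = -8 + (f + (½)*(1/11)*9) = -8 + (f + 9/22) = -8 + (9/22 + f) = -167/22 + f)
-187287/(-62856) + l((1 + 0)*(-8))/(-316813) = -187287/(-62856) + (-167/22 + (1 + 0)*(-8))/(-316813) = -187287*(-1/62856) + (-167/22 + 1*(-8))*(-1/316813) = 62429/20952 + (-167/22 - 8)*(-1/316813) = 62429/20952 - 343/22*(-1/316813) = 62429/20952 + 49/995698 = 31080728545/10430932248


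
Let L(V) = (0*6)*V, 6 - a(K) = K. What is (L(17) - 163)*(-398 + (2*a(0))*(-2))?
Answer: 68786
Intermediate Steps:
a(K) = 6 - K
L(V) = 0 (L(V) = 0*V = 0)
(L(17) - 163)*(-398 + (2*a(0))*(-2)) = (0 - 163)*(-398 + (2*(6 - 1*0))*(-2)) = -163*(-398 + (2*(6 + 0))*(-2)) = -163*(-398 + (2*6)*(-2)) = -163*(-398 + 12*(-2)) = -163*(-398 - 24) = -163*(-422) = 68786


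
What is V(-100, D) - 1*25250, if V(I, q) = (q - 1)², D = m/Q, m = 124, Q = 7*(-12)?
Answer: -11132546/441 ≈ -25244.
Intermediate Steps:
Q = -84
D = -31/21 (D = 124/(-84) = 124*(-1/84) = -31/21 ≈ -1.4762)
V(I, q) = (-1 + q)²
V(-100, D) - 1*25250 = (-1 - 31/21)² - 1*25250 = (-52/21)² - 25250 = 2704/441 - 25250 = -11132546/441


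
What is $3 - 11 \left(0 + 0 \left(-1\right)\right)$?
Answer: $3$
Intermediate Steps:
$3 - 11 \left(0 + 0 \left(-1\right)\right) = 3 - 11 \left(0 + 0\right) = 3 - 0 = 3 + 0 = 3$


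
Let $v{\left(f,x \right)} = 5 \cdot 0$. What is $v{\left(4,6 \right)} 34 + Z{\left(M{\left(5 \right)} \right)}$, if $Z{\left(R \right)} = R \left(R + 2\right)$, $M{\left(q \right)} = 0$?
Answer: $0$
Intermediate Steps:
$v{\left(f,x \right)} = 0$
$Z{\left(R \right)} = R \left(2 + R\right)$
$v{\left(4,6 \right)} 34 + Z{\left(M{\left(5 \right)} \right)} = 0 \cdot 34 + 0 \left(2 + 0\right) = 0 + 0 \cdot 2 = 0 + 0 = 0$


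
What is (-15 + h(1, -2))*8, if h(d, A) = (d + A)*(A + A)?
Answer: -88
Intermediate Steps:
h(d, A) = 2*A*(A + d) (h(d, A) = (A + d)*(2*A) = 2*A*(A + d))
(-15 + h(1, -2))*8 = (-15 + 2*(-2)*(-2 + 1))*8 = (-15 + 2*(-2)*(-1))*8 = (-15 + 4)*8 = -11*8 = -88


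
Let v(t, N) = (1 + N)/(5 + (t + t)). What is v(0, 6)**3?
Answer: 343/125 ≈ 2.7440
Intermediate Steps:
v(t, N) = (1 + N)/(5 + 2*t)
v(0, 6)**3 = ((1 + 6)/(5 + 2*0))**3 = (7/(5 + 0))**3 = (7/5)**3 = 343/125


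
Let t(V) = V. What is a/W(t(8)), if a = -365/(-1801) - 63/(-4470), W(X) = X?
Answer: 581671/21467920 ≈ 0.027095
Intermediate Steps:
a = 581671/2683490 (a = -365*(-1/1801) - 63*(-1/4470) = 365/1801 + 21/1490 = 581671/2683490 ≈ 0.21676)
a/W(t(8)) = (581671/2683490)/8 = (581671/2683490)*(1/8) = 581671/21467920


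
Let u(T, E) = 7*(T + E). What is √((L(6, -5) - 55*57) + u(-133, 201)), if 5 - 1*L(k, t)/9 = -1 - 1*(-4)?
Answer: I*√2641 ≈ 51.391*I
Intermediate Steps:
L(k, t) = 18 (L(k, t) = 45 - 9*(-1 - 1*(-4)) = 45 - 9*(-1 + 4) = 45 - 9*3 = 45 - 27 = 18)
u(T, E) = 7*E + 7*T (u(T, E) = 7*(E + T) = 7*E + 7*T)
√((L(6, -5) - 55*57) + u(-133, 201)) = √((18 - 55*57) + (7*201 + 7*(-133))) = √((18 - 3135) + (1407 - 931)) = √(-3117 + 476) = √(-2641) = I*√2641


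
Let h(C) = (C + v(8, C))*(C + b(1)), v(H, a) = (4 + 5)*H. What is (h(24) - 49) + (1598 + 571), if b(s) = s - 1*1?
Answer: 4424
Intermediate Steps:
v(H, a) = 9*H
b(s) = -1 + s (b(s) = s - 1 = -1 + s)
h(C) = C*(72 + C) (h(C) = (C + 9*8)*(C + (-1 + 1)) = (C + 72)*(C + 0) = (72 + C)*C = C*(72 + C))
(h(24) - 49) + (1598 + 571) = (24*(72 + 24) - 49) + (1598 + 571) = (24*96 - 49) + 2169 = (2304 - 49) + 2169 = 2255 + 2169 = 4424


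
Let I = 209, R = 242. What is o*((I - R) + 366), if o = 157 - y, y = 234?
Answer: -25641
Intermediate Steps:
o = -77 (o = 157 - 1*234 = 157 - 234 = -77)
o*((I - R) + 366) = -77*((209 - 1*242) + 366) = -77*((209 - 242) + 366) = -77*(-33 + 366) = -77*333 = -25641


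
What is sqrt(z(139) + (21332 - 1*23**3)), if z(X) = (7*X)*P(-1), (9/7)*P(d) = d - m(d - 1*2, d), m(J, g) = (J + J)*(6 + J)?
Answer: 8*sqrt(3098)/3 ≈ 148.43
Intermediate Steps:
m(J, g) = 2*J*(6 + J) (m(J, g) = (2*J)*(6 + J) = 2*J*(6 + J))
P(d) = 7*d/9 - 14*(-2 + d)*(4 + d)/9 (P(d) = 7*(d - 2*(d - 1*2)*(6 + (d - 1*2)))/9 = 7*(d - 2*(d - 2)*(6 + (d - 2)))/9 = 7*(d - 2*(-2 + d)*(6 + (-2 + d)))/9 = 7*(d - 2*(-2 + d)*(4 + d))/9 = 7*d/9 - 14*(-2 + d)*(4 + d)/9)
z(X) = 833*X/9 (z(X) = (7*X)*(112/9 - 14/9*(-1)**2 - 7/3*(-1)) = (7*X)*(112/9 - 14/9*1 + 7/3) = (7*X)*(112/9 - 14/9 + 7/3) = (7*X)*(119/9) = 833*X/9)
sqrt(z(139) + (21332 - 1*23**3)) = sqrt((833/9)*139 + (21332 - 1*23**3)) = sqrt(115787/9 + (21332 - 1*12167)) = sqrt(115787/9 + (21332 - 12167)) = sqrt(115787/9 + 9165) = sqrt(198272/9) = 8*sqrt(3098)/3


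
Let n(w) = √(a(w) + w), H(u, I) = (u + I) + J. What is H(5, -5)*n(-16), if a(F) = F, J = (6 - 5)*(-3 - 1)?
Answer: -16*I*√2 ≈ -22.627*I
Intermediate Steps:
J = -4 (J = 1*(-4) = -4)
H(u, I) = -4 + I + u (H(u, I) = (u + I) - 4 = (I + u) - 4 = -4 + I + u)
n(w) = √2*√w (n(w) = √(w + w) = √(2*w) = √2*√w)
H(5, -5)*n(-16) = (-4 - 5 + 5)*(√2*√(-16)) = -4*√2*4*I = -16*I*√2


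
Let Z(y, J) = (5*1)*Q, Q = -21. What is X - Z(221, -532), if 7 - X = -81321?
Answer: 81433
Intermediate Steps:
X = 81328 (X = 7 - 1*(-81321) = 7 + 81321 = 81328)
Z(y, J) = -105 (Z(y, J) = (5*1)*(-21) = 5*(-21) = -105)
X - Z(221, -532) = 81328 - 1*(-105) = 81328 + 105 = 81433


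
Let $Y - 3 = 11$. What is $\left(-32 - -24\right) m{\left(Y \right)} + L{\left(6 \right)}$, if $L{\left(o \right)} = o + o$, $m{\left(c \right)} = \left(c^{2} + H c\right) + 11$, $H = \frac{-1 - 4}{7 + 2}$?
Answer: $- \frac{14236}{9} \approx -1581.8$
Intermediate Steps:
$H = - \frac{5}{9} \approx -0.55556$
$Y = 14$ ($Y = 3 + 11 = 14$)
$m{\left(c \right)} = 11 + c^{2} - \frac{5 c}{9}$ ($m{\left(c \right)} = \left(c^{2} - \frac{5 c}{9}\right) + 11 = 11 + c^{2} - \frac{5 c}{9}$)
$L{\left(o \right)} = 2 o$
$\left(-32 - -24\right) m{\left(Y \right)} + L{\left(6 \right)} = \left(-32 - -24\right) \left(11 + 14^{2} - \frac{70}{9}\right) + 2 \cdot 6 = \left(-32 + 24\right) \left(11 + 196 - \frac{70}{9}\right) + 12 = \left(-8\right) \frac{1793}{9} + 12 = - \frac{14344}{9} + 12 = - \frac{14236}{9}$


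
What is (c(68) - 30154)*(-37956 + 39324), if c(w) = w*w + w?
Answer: -34832016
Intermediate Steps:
c(w) = w + w**2 (c(w) = w**2 + w = w + w**2)
(c(68) - 30154)*(-37956 + 39324) = (68*(1 + 68) - 30154)*(-37956 + 39324) = (68*69 - 30154)*1368 = (4692 - 30154)*1368 = -25462*1368 = -34832016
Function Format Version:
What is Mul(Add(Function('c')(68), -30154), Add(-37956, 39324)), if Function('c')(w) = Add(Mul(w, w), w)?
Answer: -34832016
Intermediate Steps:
Function('c')(w) = Add(w, Pow(w, 2)) (Function('c')(w) = Add(Pow(w, 2), w) = Add(w, Pow(w, 2)))
Mul(Add(Function('c')(68), -30154), Add(-37956, 39324)) = Mul(Add(Mul(68, Add(1, 68)), -30154), Add(-37956, 39324)) = Mul(Add(Mul(68, 69), -30154), 1368) = Mul(Add(4692, -30154), 1368) = Mul(-25462, 1368) = -34832016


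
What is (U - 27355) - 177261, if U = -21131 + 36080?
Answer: -189667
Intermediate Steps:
U = 14949
(U - 27355) - 177261 = (14949 - 27355) - 177261 = -12406 - 177261 = -189667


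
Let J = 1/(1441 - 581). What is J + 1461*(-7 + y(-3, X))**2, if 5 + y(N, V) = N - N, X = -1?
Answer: 180930241/860 ≈ 2.1038e+5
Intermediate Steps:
y(N, V) = -5 (y(N, V) = -5 + (N - N) = -5 + 0 = -5)
J = 1/860 ≈ 0.0011628
J + 1461*(-7 + y(-3, X))**2 = 1/860 + 1461*(-7 - 5)**2 = 1/860 + 1461*(-12)**2 = 1/860 + 1461*144 = 1/860 + 210384 = 180930241/860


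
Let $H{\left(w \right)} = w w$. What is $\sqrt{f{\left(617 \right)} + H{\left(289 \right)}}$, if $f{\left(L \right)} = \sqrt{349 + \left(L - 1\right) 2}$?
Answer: $\sqrt{83521 + \sqrt{1581}} \approx 289.07$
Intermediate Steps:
$H{\left(w \right)} = w^{2}$
$f{\left(L \right)} = \sqrt{347 + 2 L}$ ($f{\left(L \right)} = \sqrt{349 + \left(-1 + L\right) 2} = \sqrt{349 + \left(-2 + 2 L\right)} = \sqrt{347 + 2 L}$)
$\sqrt{f{\left(617 \right)} + H{\left(289 \right)}} = \sqrt{\sqrt{347 + 2 \cdot 617} + 289^{2}} = \sqrt{\sqrt{347 + 1234} + 83521} = \sqrt{\sqrt{1581} + 83521} = \sqrt{83521 + \sqrt{1581}}$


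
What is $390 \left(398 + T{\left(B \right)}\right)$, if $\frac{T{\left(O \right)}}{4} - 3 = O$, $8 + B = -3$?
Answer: $142740$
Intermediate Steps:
$B = -11$ ($B = -8 - 3 = -11$)
$T{\left(O \right)} = 12 + 4 O$
$390 \left(398 + T{\left(B \right)}\right) = 390 \left(398 + \left(12 + 4 \left(-11\right)\right)\right) = 390 \left(398 + \left(12 - 44\right)\right) = 390 \left(398 - 32\right) = 390 \cdot 366 = 142740$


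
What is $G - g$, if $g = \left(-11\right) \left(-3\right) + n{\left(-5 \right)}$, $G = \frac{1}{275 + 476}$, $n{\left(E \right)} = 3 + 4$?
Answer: $- \frac{30039}{751} \approx -39.999$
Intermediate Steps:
$n{\left(E \right)} = 7$
$G = \frac{1}{751} \approx 0.0013316$
$g = 40$ ($g = \left(-11\right) \left(-3\right) + 7 = 33 + 7 = 40$)
$G - g = \frac{1}{751} - 40 = - \frac{30039}{751}$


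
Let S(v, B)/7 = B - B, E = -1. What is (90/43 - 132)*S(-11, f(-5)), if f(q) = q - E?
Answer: 0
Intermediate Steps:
f(q) = 1 + q (f(q) = q - 1*(-1) = q + 1 = 1 + q)
S(v, B) = 0 (S(v, B) = 7*(B - B) = 7*0 = 0)
(90/43 - 132)*S(-11, f(-5)) = (90/43 - 132)*0 = -5586/43*0 = 0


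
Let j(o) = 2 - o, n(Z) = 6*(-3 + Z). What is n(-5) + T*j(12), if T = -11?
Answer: 62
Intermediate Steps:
n(Z) = -18 + 6*Z
n(-5) + T*j(12) = (-18 + 6*(-5)) - 11*(2 - 1*12) = (-18 - 30) - 11*(2 - 12) = -48 - 11*(-10) = -48 + 110 = 62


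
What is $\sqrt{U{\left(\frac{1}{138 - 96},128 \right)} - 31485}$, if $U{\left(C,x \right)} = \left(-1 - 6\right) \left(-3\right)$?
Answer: $6 i \sqrt{874} \approx 177.38 i$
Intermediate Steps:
$U{\left(C,x \right)} = 21$ ($U{\left(C,x \right)} = \left(-7\right) \left(-3\right) = 21$)
$\sqrt{U{\left(\frac{1}{138 - 96},128 \right)} - 31485} = \sqrt{21 - 31485} = \sqrt{-31464} = 6 i \sqrt{874}$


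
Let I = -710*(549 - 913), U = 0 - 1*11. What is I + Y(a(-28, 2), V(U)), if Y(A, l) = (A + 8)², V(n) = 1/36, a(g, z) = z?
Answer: 258540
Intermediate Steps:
U = -11 (U = 0 - 11 = -11)
V(n) = 1/36
Y(A, l) = (8 + A)²
I = 258440 (I = -710*(-364) = 258440)
I + Y(a(-28, 2), V(U)) = 258440 + (8 + 2)² = 258440 + 10² = 258440 + 100 = 258540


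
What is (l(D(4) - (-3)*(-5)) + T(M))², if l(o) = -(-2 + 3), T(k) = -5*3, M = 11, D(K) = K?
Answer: 256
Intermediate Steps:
T(k) = -15
l(o) = -1 (l(o) = -1*1 = -1)
(l(D(4) - (-3)*(-5)) + T(M))² = (-1 - 15)² = (-16)² = 256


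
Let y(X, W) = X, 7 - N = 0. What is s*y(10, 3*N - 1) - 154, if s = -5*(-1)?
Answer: -104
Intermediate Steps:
N = 7 (N = 7 - 1*0 = 7 + 0 = 7)
s = 5
s*y(10, 3*N - 1) - 154 = 5*10 - 154 = 50 - 154 = -104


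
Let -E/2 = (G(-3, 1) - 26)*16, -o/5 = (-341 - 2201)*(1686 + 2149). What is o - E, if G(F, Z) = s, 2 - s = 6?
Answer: 48741890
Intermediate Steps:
s = -4 (s = 2 - 1*6 = 2 - 6 = -4)
G(F, Z) = -4
o = 48742850 (o = -5*(-341 - 2201)*(1686 + 2149) = -(-12710)*3835 = -5*(-9748570) = 48742850)
E = 960 (E = -2*(-4 - 26)*16 = -(-60)*16 = -2*(-480) = 960)
o - E = 48742850 - 1*960 = 48742850 - 960 = 48741890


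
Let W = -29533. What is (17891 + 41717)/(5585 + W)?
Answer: -14902/5987 ≈ -2.4891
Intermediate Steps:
(17891 + 41717)/(5585 + W) = (17891 + 41717)/(5585 - 29533) = 59608/(-23948) = 59608*(-1/23948) = -14902/5987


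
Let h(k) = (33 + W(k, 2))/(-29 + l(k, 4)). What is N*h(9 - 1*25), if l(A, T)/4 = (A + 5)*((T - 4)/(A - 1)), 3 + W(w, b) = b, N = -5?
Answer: 160/29 ≈ 5.5172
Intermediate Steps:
W(w, b) = -3 + b
l(A, T) = 4*(-4 + T)*(5 + A)/(-1 + A) (l(A, T) = 4*((A + 5)*((T - 4)/(A - 1))) = 4*((5 + A)*((-4 + T)/(-1 + A))) = 4*((-4 + T)*(5 + A)/(-1 + A)) = 4*(-4 + T)*(5 + A)/(-1 + A))
h(k) = -32/29 (h(k) = (33 + (-3 + 2))/(-29 + 4*(-20 - 4*k + 5*4 + k*4)/(-1 + k)) = (33 - 1)/(-29 + 4*(-20 - 4*k + 20 + 4*k)/(-1 + k)) = 32/(-29 + 4*0/(-1 + k)) = 32/(-29 + 0) = 32/(-29) = 32*(-1/29) = -32/29)
N*h(9 - 1*25) = -5*(-32/29) = 160/29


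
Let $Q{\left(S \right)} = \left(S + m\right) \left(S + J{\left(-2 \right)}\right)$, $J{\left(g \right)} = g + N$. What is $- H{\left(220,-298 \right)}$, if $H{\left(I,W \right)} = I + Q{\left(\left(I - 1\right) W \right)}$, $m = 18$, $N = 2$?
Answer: $-4257954148$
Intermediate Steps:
$J{\left(g \right)} = 2 + g$ ($J{\left(g \right)} = g + 2 = 2 + g$)
$Q{\left(S \right)} = S \left(18 + S\right)$ ($Q{\left(S \right)} = \left(S + 18\right) \left(S + \left(2 - 2\right)\right) = \left(18 + S\right) \left(S + 0\right) = \left(18 + S\right) S = S \left(18 + S\right)$)
$H{\left(I,W \right)} = I + W \left(-1 + I\right) \left(18 + W \left(-1 + I\right)\right)$ ($H{\left(I,W \right)} = I + \left(I - 1\right) W \left(18 + \left(I - 1\right) W\right) = I + \left(-1 + I\right) W \left(18 + \left(-1 + I\right) W\right) = I + W \left(-1 + I\right) \left(18 + W \left(-1 + I\right)\right)$)
$- H{\left(220,-298 \right)} = - (220 + \left(-298\right)^{2} \left(-1 + 220\right)^{2} + 18 \left(-298\right) \left(-1 + 220\right)) = - (220 + 88804 \cdot 219^{2} + 18 \left(-298\right) 219) = - (220 + 88804 \cdot 47961 - 1174716) = - (220 + 4259128644 - 1174716) = \left(-1\right) 4257954148 = -4257954148$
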